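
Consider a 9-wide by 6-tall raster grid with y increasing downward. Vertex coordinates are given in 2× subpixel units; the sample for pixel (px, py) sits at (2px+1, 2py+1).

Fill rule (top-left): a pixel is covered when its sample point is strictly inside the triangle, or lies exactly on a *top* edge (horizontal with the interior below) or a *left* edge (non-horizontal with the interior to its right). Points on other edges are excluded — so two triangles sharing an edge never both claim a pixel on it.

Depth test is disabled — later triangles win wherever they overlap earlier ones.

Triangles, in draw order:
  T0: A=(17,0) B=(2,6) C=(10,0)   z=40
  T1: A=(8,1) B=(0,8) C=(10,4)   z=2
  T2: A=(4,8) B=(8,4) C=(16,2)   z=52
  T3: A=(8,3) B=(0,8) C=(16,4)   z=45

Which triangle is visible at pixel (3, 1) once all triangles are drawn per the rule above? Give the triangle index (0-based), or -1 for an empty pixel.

T0:
  2·area = 42
  edge (17, 0)→(2, 6): d=(-15,6) right/bottom  bias=-1
  edge (2, 6)→(10, 0): d=(8,-6) top-left  bias=+0
  edge (10, 0)→(17, 0): d=(7,0) top-left  bias=+0
    (4,0)@(9, 1): e=[33,2,7] → █
    (5,0)@(11, 1): e=[21,14,7] → █
    (6,0)@(13, 1): e=[9,26,7] → █
    (7,0)@(15, 1): e=[-3,38,7] → ·
    (3,1)@(7, 3): e=[15,6,21] → █
    (5,1)@(11, 3): e=[-9,30,21] → ·
    (6,1)@(13, 3): e=[-21,42,21] → ·
    (3,2)@(7, 5): e=[-15,22,35] → ·
    (4,2)@(9, 5): e=[-27,34,35] → ·
  covered (5 px):
    · · · · █ █ █ · ·
    · · · █ █ · · · ·
    · · · · · · · · ·
    · · · · · · · · ·
    · · · · · · · · ·
    · · · · · · · · ·
T1:
  2·area = 38  (B↔C swapped to make it positive)
  edge (8, 1)→(10, 4): d=(2,3) right/bottom  bias=-1
  edge (10, 4)→(0, 8): d=(-10,4) right/bottom  bias=-1
  edge (0, 8)→(8, 1): d=(8,-7) top-left  bias=+0
    (3,1)@(7, 3): e=[7,22,9] → █
    (4,1)@(9, 3): e=[1,14,23] → █
    (5,1)@(11, 3): e=[-5,6,37] → ·
    (2,2)@(5, 5): e=[17,10,11] → █
    (4,2)@(9, 5): e=[5,-6,39] → ·
    (2,3)@(5, 7): e=[21,-10,27] → ·
    (3,3)@(7, 7): e=[15,-18,41] → ·
  covered (4 px):
    · · · · · · · · ·
    · · · █ █ · · · ·
    · · █ █ · · · · ·
    · · · · · · · · ·
    · · · · · · · · ·
    · · · · · · · · ·
T2:
  2·area = 24
  edge (4, 8)→(8, 4): d=(4,-4) top-left  bias=+0
  edge (8, 4)→(16, 2): d=(8,-2) top-left  bias=+0
  edge (16, 2)→(4, 8): d=(-12,6) right/bottom  bias=-1
    (5,0)@(11, 1): e=[0,-18,42] → ·  [on edge]
    (4,1)@(9, 3): e=[0,-6,30] → ·  [on edge]
    (6,1)@(13, 3): e=[16,2,6] → █
    (7,1)@(15, 3): e=[24,6,-6] → ·
    (3,2)@(7, 5): e=[0,6,18] → █  [on edge]
    (4,2)@(9, 5): e=[8,10,6] → █
    (5,2)@(11, 5): e=[16,14,-6] → ·
    (6,2)@(13, 5): e=[24,18,-18] → ·
    (2,3)@(5, 7): e=[0,18,6] → █  [on edge]
    (3,3)@(7, 7): e=[8,22,-6] → ·
    (4,3)@(9, 7): e=[16,26,-18] → ·
    (1,4)@(3, 9): e=[0,30,-6] → ·  [on edge]
    (0,5)@(1, 11): e=[0,42,-18] → ·  [on edge]
  covered (4 px):
    · · · · · · · · ·
    · · · · · · █ · ·
    · · · █ █ · · · ·
    · · █ · · · · · ·
    · · · · · · · · ·
    · · · · · · · · ·
T3:
  2·area = 48  (B↔C swapped to make it positive)
  edge (8, 3)→(16, 4): d=(8,1) right/bottom  bias=-1
  edge (16, 4)→(0, 8): d=(-16,4) right/bottom  bias=-1
  edge (0, 8)→(8, 3): d=(8,-5) top-left  bias=+0
    (2,2)@(5, 5): e=[19,28,1] → █
    (3,2)@(7, 5): e=[17,20,11] → █
    (4,2)@(9, 5): e=[15,12,21] → █
    (5,2)@(11, 5): e=[13,4,31] → █
    (6,2)@(13, 5): e=[11,-4,41] → ·
    (1,3)@(3, 7): e=[37,4,7] → █
    (2,3)@(5, 7): e=[35,-4,17] → ·
    (3,3)@(7, 7): e=[33,-12,27] → ·
    (4,3)@(9, 7): e=[31,-20,37] → ·
    (5,3)@(11, 7): e=[29,-28,47] → ·
    (1,4)@(3, 9): e=[53,-28,23] → ·
  covered (5 px):
    · · · · · · · · ·
    · · · · · · · · ·
    · · █ █ █ █ · · ·
    · █ · · · · · · ·
    · · · · · · · · ·
    · · · · · · · · ·

Z-buffer (winner per pixel, '.' = empty):
  . . . . 0 0 0 . .
  . . . 1 1 . 2 . .
  . . 3 3 3 3 . . .
  . 3 2 . . . . . .
  . . . . . . . . .
  . . . . . . . . .

Result: 1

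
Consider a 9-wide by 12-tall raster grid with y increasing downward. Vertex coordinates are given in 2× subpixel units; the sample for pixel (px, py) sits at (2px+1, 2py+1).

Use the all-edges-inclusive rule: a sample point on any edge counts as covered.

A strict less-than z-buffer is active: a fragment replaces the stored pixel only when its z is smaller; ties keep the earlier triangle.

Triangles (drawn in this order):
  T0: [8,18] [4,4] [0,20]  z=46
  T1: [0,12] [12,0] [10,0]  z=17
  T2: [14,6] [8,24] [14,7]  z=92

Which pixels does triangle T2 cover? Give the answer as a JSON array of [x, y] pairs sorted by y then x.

T0:
  2·area = 120  (B↔C swapped to make it positive)
  edge (8, 18)→(0, 20): d=(-8,2) inclusive
  edge (0, 20)→(4, 4): d=(4,-16) inclusive
  edge (4, 4)→(8, 18): d=(4,14) inclusive
    (1,4)@(3, 9): e=[82,4,34] → #
    (2,4)@(5, 9): e=[78,36,6] → #
    (3,4)@(7, 9): e=[74,68,-22] → ·
    (1,5)@(3, 11): e=[66,12,42] → #
    (3,5)@(7, 11): e=[58,76,-14] → ·
    (1,6)@(3, 13): e=[50,20,50] → #
    (3,6)@(7, 13): e=[42,84,-6] → ·
    (1,7)@(3, 15): e=[34,28,58] → #
    (3,7)@(7, 15): e=[26,92,2] → #
    (4,7)@(9, 15): e=[22,124,-26] → ·
    (0,8)@(1, 17): e=[22,4,94] → #
    (4,8)@(9, 17): e=[6,132,-18] → ·
  covered (15 px):
    · · · · · · · · ·
    · · · · · · · · ·
    · · · · · · · · ·
    · · · · · · · · ·
    · # # · · · · · ·
    · # # · · · · · ·
    · # # · · · · · ·
    · # # # · · · · ·
    # # # # · · · · ·
    # # · · · · · · ·
    · · · · · · · · ·
    · · · · · · · · ·
T1:
  2·area = 24  (B↔C swapped to make it positive)
  edge (0, 12)→(10, 0): d=(10,-12) inclusive
  edge (10, 0)→(12, 0): d=(2,0) inclusive
  edge (12, 0)→(0, 12): d=(-12,12) inclusive
    (5,0)@(11, 1): e=[22,2,0] → #  [on edge]
    (6,0)@(13, 1): e=[46,2,-24] → ·
    (4,1)@(9, 3): e=[18,6,0] → #  [on edge]
    (5,1)@(11, 3): e=[42,6,-24] → ·
    (3,2)@(7, 5): e=[14,10,0] → #  [on edge]
    (4,2)@(9, 5): e=[38,10,-24] → ·
    (2,3)@(5, 7): e=[10,14,0] → #  [on edge]
    (3,3)@(7, 7): e=[34,14,-24] → ·
    (1,4)@(3, 9): e=[6,18,0] → #  [on edge]
    (2,4)@(5, 9): e=[30,18,-24] → ·
    (0,5)@(1, 11): e=[2,22,0] → #  [on edge]
    (1,5)@(3, 11): e=[26,22,-24] → ·
  covered (6 px):
    · · · · · # · · ·
    · · · · # · · · ·
    · · · # · · · · ·
    · · # · · · · · ·
    · # · · · · · · ·
    # · · · · · · · ·
    · · · · · · · · ·
    · · · · · · · · ·
    · · · · · · · · ·
    · · · · · · · · ·
    · · · · · · · · ·
    · · · · · · · · ·
T2:
  2·area = 6  (B↔C swapped to make it positive)
  edge (14, 6)→(14, 7): d=(0,1) inclusive
  edge (14, 7)→(8, 24): d=(-6,17) inclusive
  edge (8, 24)→(14, 6): d=(6,-18) inclusive
    (7,1)@(15, 3): e=[-1,7,0] → ·  [on edge]
    (6,4)@(13, 9): e=[1,5,0] → #  [on edge]
    (7,4)@(15, 9): e=[-1,-29,36] → ·
    (6,5)@(13, 11): e=[1,-7,12] → ·
    (5,7)@(11, 15): e=[3,3,0] → #  [on edge]
    (6,7)@(13, 15): e=[1,-31,36] → ·
    (5,8)@(11, 17): e=[3,-9,12] → ·
    (4,10)@(9, 21): e=[5,1,0] → #  [on edge]
    (5,10)@(11, 21): e=[3,-33,36] → ·
    (4,11)@(9, 23): e=[5,-11,12] → ·
  covered (3 px):
    · · · · · · · · ·
    · · · · · · · · ·
    · · · · · · · · ·
    · · · · · · · · ·
    · · · · · · # · ·
    · · · · · · · · ·
    · · · · · · · · ·
    · · · · · # · · ·
    · · · · · · · · ·
    · · · · · · · · ·
    · · · · # · · · ·
    · · · · · · · · ·

Final: [[6,4],[5,7],[4,10]]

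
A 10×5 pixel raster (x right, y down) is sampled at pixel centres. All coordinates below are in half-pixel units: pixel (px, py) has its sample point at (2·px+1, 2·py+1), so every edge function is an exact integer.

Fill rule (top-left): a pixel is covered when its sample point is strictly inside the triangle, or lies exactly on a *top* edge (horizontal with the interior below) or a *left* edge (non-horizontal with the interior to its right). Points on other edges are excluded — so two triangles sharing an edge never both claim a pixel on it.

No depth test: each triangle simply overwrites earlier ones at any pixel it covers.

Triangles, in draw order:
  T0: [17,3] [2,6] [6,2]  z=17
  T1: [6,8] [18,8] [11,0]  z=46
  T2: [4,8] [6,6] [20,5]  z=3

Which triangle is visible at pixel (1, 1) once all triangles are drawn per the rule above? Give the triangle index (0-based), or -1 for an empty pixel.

T0:
  2·area = 48
  edge (17, 3)→(2, 6): d=(-15,3) right/bottom  bias=-1
  edge (2, 6)→(6, 2): d=(4,-4) top-left  bias=+0
  edge (6, 2)→(17, 3): d=(11,1) right/bottom  bias=-1
    (3,0)@(7, 1): e=[60,0,-12] → ·  [on edge]
    (2,1)@(5, 3): e=[36,0,12] → █  [on edge]
    (3,1)@(7, 3): e=[30,8,10] → █
    (4,1)@(9, 3): e=[24,16,8] → █
    (5,1)@(11, 3): e=[18,24,6] → █
    (6,1)@(13, 3): e=[12,32,4] → █
    (7,1)@(15, 3): e=[6,40,2] → █
    (8,1)@(17, 3): e=[0,48,0] → ·  [on edge]
    (1,2)@(3, 5): e=[12,0,36] → █  [on edge]
    (3,2)@(7, 5): e=[0,16,32] → ·  [on edge]
    (4,2)@(9, 5): e=[-6,24,30] → ·
    (5,2)@(11, 5): e=[-12,32,28] → ·
    (0,3)@(1, 7): e=[-12,0,60] → ·  [on edge]
  covered (8 px):
    · · · · · · · · · ·
    · · █ █ █ █ █ █ · ·
    · █ █ · · · · · · ·
    · · · · · · · · · ·
    · · · · · · · · · ·
T1:
  2·area = 96  (B↔C swapped to make it positive)
  edge (6, 8)→(11, 0): d=(5,-8) top-left  bias=+0
  edge (11, 0)→(18, 8): d=(7,8) right/bottom  bias=-1
  edge (18, 8)→(6, 8): d=(-12,0) right/bottom  bias=-1
    (5,0)@(11, 1): e=[5,7,84] → █
    (6,0)@(13, 1): e=[21,-9,84] → ·
    (5,1)@(11, 3): e=[15,21,60] → █
    (6,1)@(13, 3): e=[31,5,60] → █
    (7,1)@(15, 3): e=[47,-11,60] → ·
    (4,2)@(9, 5): e=[9,51,36] → █
    (7,2)@(15, 5): e=[57,3,36] → █
    (8,2)@(17, 5): e=[73,-13,36] → ·
    (3,3)@(7, 7): e=[3,81,12] → █
    (8,3)@(17, 7): e=[83,1,12] → █
    (9,3)@(19, 7): e=[99,-15,12] → ·
    (3,4)@(7, 9): e=[13,95,-12] → ·
  covered (13 px):
    · · · · · █ · · · ·
    · · · · · █ █ · · ·
    · · · · █ █ █ █ · ·
    · · · █ █ █ █ █ █ ·
    · · · · · · · · · ·
T2:
  2·area = 26
  edge (4, 8)→(6, 6): d=(2,-2) top-left  bias=+0
  edge (6, 6)→(20, 5): d=(14,-1) top-left  bias=+0
  edge (20, 5)→(4, 8): d=(-16,3) right/bottom  bias=-1
    (5,0)@(11, 1): e=[0,-65,91] → ·  [on edge]
    (4,1)@(9, 3): e=[0,-39,65] → ·  [on edge]
    (3,2)@(7, 5): e=[0,-13,39] → ·  [on edge]
    (2,3)@(5, 7): e=[0,13,13] → █  [on edge]
    (3,3)@(7, 7): e=[4,15,7] → █
    (4,3)@(9, 7): e=[8,17,1] → █
    (5,3)@(11, 7): e=[12,19,-5] → ·
    (1,4)@(3, 9): e=[0,39,-13] → ·  [on edge]
    (2,4)@(5, 9): e=[4,41,-19] → ·
    (3,4)@(7, 9): e=[8,43,-25] → ·
    (4,4)@(9, 9): e=[12,45,-31] → ·
  covered (3 px):
    · · · · · · · · · ·
    · · · · · · · · · ·
    · · · · · · · · · ·
    · · █ █ █ · · · · ·
    · · · · · · · · · ·

Z-buffer (winner per pixel, '.' = empty):
  . . . . . 1 . . . .
  . . 0 0 0 1 1 0 . .
  . 0 0 . 1 1 1 1 . .
  . . 2 2 2 1 1 1 1 .
  . . . . . . . . . .

Final: -1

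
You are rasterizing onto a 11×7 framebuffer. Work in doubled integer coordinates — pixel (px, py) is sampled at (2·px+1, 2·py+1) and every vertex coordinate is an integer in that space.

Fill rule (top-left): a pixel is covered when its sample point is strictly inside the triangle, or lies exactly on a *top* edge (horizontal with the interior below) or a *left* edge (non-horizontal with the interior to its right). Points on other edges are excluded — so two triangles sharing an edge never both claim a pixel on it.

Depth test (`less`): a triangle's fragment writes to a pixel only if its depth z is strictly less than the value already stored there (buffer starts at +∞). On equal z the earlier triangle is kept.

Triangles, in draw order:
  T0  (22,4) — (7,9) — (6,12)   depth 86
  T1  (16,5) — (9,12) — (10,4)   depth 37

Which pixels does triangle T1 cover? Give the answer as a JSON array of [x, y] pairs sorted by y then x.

T0:
  2·area = 40  (B↔C swapped to make it positive)
  edge (22, 4)→(6, 12): d=(-16,8) right/bottom  bias=-1
  edge (6, 12)→(7, 9): d=(1,-3) top-left  bias=+0
  edge (7, 9)→(22, 4): d=(15,-5) top-left  bias=+0
    (4,1)@(9, 3): e=[120,0,-80] → ·  [on edge]
    (9,2)@(19, 5): e=[8,32,0] → █  [on edge]
    (10,2)@(21, 5): e=[-8,38,10] → ·
    (6,3)@(13, 7): e=[24,16,0] → █  [on edge]
    (7,3)@(15, 7): e=[8,22,10] → █
    (8,3)@(17, 7): e=[-8,28,20] → ·
    (9,3)@(19, 7): e=[-24,34,30] → ·
    (3,4)@(7, 9): e=[40,0,0] → █  [on edge]
    (4,4)@(9, 9): e=[24,6,10] → █
    (5,4)@(11, 9): e=[8,12,20] → █
    (6,4)@(13, 9): e=[-8,18,30] → ·
    (7,4)@(15, 9): e=[-24,24,40] → ·
    (0,5)@(1, 11): e=[56,-16,0] → ·  [on edge]
  covered (7 px):
    · · · · · · · · · · ·
    · · · · · · · · · · ·
    · · · · · · · · · █ ·
    · · · · · · █ █ · · ·
    · · · █ █ █ · · · · ·
    · · · █ · · · · · · ·
    · · · · · · · · · · ·
T1:
  2·area = 49
  edge (16, 5)→(9, 12): d=(-7,7) right/bottom  bias=-1
  edge (9, 12)→(10, 4): d=(1,-8) top-left  bias=+0
  edge (10, 4)→(16, 5): d=(6,1) right/bottom  bias=-1
    (5,2)@(11, 5): e=[35,9,5] → █
    (6,2)@(13, 5): e=[21,25,3] → █
    (7,2)@(15, 5): e=[7,41,1] → █
    (8,2)@(17, 5): e=[-7,57,-1] → ·
    (5,3)@(11, 7): e=[21,11,17] → █
    (7,3)@(15, 7): e=[-7,43,13] → ·
    (5,4)@(11, 9): e=[7,13,29] → █
    (6,4)@(13, 9): e=[-7,29,27] → ·
    (5,5)@(11, 11): e=[-7,15,41] → ·
  covered (6 px):
    · · · · · · · · · · ·
    · · · · · · · · · · ·
    · · · · · █ █ █ · · ·
    · · · · · █ █ · · · ·
    · · · · · █ · · · · ·
    · · · · · · · · · · ·
    · · · · · · · · · · ·

Answer: [[5,2],[6,2],[7,2],[5,3],[6,3],[5,4]]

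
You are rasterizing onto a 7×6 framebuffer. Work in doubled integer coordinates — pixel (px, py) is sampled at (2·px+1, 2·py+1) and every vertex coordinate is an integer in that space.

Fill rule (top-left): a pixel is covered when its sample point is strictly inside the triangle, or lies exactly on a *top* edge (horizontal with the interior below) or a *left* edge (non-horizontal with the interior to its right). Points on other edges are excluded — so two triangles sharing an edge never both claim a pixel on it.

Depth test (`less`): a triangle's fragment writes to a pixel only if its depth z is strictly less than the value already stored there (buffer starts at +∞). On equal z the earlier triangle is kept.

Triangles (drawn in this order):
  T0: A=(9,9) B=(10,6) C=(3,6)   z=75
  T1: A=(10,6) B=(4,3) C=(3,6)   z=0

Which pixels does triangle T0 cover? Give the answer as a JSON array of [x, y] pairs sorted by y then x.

T0:
  2·area = 21  (B↔C swapped to make it positive)
  edge (9, 9)→(3, 6): d=(-6,-3) top-left  bias=+0
  edge (3, 6)→(10, 6): d=(7,0) top-left  bias=+0
  edge (10, 6)→(9, 9): d=(-1,3) right/bottom  bias=-1
    (5,1)@(11, 3): e=[42,-21,0] → .  [on edge]
    (0,2)@(1, 5): e=[0,-7,28] → .  [on edge]
    (2,3)@(5, 7): e=[0,7,14] → X  [on edge]
    (3,3)@(7, 7): e=[6,7,8] → X
    (4,3)@(9, 7): e=[12,7,2] → X
    (5,3)@(11, 7): e=[18,7,-4] → .
    (2,4)@(5, 9): e=[-12,21,12] → .
    (3,4)@(7, 9): e=[-6,21,6] → .
    (4,4)@(9, 9): e=[0,21,0] → .  [on edge]
    (6,5)@(13, 11): e=[0,35,-14] → .  [on edge]
  covered (3 px):
    . . . . . . .
    . . . . . . .
    . . . . . . .
    . . X X X . .
    . . . . . . .
    . . . . . . .
T1:
  2·area = 21  (B↔C swapped to make it positive)
  edge (10, 6)→(3, 6): d=(-7,0) right/bottom  bias=-1
  edge (3, 6)→(4, 3): d=(1,-3) top-left  bias=+0
  edge (4, 3)→(10, 6): d=(6,3) right/bottom  bias=-1
    (2,2)@(5, 5): e=[7,5,9] → X
    (3,2)@(7, 5): e=[7,11,3] → X
    (4,2)@(9, 5): e=[7,17,-3] → .
    (2,3)@(5, 7): e=[-7,7,21] → .
    (3,3)@(7, 7): e=[-7,13,15] → .
  covered (2 px):
    . . . . . . .
    . . . . . . .
    . . X X . . .
    . . . . . . .
    . . . . . . .
    . . . . . . .

Answer: [[2,3],[3,3],[4,3]]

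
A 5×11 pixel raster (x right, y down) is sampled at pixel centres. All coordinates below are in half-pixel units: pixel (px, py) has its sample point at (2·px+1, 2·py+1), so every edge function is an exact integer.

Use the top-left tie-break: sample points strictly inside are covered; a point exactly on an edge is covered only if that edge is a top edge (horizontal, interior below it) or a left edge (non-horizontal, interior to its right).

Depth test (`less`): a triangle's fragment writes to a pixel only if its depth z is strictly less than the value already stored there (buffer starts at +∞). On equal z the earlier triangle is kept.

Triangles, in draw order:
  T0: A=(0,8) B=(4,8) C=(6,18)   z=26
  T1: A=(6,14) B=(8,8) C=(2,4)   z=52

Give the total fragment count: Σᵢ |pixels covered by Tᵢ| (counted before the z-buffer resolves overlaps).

T0:
  2·area = 40
  edge (0, 8)→(4, 8): d=(4,0) top-left  bias=+0
  edge (4, 8)→(6, 18): d=(2,10) right/bottom  bias=-1
  edge (6, 18)→(0, 8): d=(-6,-10) top-left  bias=+0
    (1,1)@(3, 3): e=[-20,0,60] → ·  [on edge]
    (0,4)@(1, 9): e=[4,32,4] → █
    (1,4)@(3, 9): e=[4,12,24] → █
    (2,4)@(5, 9): e=[4,-8,44] → ·
    (0,5)@(1, 11): e=[12,36,-8] → ·
    (1,5)@(3, 11): e=[12,16,12] → █
    (2,5)@(5, 11): e=[12,-4,32] → ·
    (1,6)@(3, 13): e=[20,20,0] → █  [on edge]
    (2,6)@(5, 13): e=[20,0,20] → ·  [on edge]
    (1,7)@(3, 15): e=[28,24,-12] → ·
    (2,7)@(5, 15): e=[28,4,8] → █
    (3,7)@(7, 15): e=[28,-16,28] → ·
  covered (5 px):
    · · · · ·
    · · · · ·
    · · · · ·
    · · · · ·
    █ █ · · ·
    · █ · · ·
    · █ · · ·
    · · █ · ·
    · · · · ·
    · · · · ·
    · · · · ·
T1:
  2·area = 44  (B↔C swapped to make it positive)
  edge (6, 14)→(2, 4): d=(-4,-10) top-left  bias=+0
  edge (2, 4)→(8, 8): d=(6,4) right/bottom  bias=-1
  edge (8, 8)→(6, 14): d=(-2,6) right/bottom  bias=-1
    (1,2)@(3, 5): e=[6,2,36] → █
    (2,2)@(5, 5): e=[26,-6,24] → ·
    (4,2)@(9, 5): e=[66,-22,0] → ·  [on edge]
    (1,3)@(3, 7): e=[-2,14,32] → ·
    (2,3)@(5, 7): e=[18,6,20] → █
    (3,3)@(7, 7): e=[38,-2,8] → ·
    (2,4)@(5, 9): e=[10,18,16] → █
    (3,4)@(7, 9): e=[30,10,4] → █
    (4,4)@(9, 9): e=[50,2,-8] → ·
    (2,5)@(5, 11): e=[2,30,12] → █
    (3,5)@(7, 11): e=[22,22,0] → ·  [on edge]
    (2,6)@(5, 13): e=[-6,42,8] → ·
    (2,8)@(5, 17): e=[-22,66,0] → ·  [on edge]
  covered (5 px):
    · · · · ·
    · · · · ·
    · █ · · ·
    · · █ · ·
    · · █ █ ·
    · · █ · ·
    · · · · ·
    · · · · ·
    · · · · ·
    · · · · ·
    · · · · ·

Answer: 10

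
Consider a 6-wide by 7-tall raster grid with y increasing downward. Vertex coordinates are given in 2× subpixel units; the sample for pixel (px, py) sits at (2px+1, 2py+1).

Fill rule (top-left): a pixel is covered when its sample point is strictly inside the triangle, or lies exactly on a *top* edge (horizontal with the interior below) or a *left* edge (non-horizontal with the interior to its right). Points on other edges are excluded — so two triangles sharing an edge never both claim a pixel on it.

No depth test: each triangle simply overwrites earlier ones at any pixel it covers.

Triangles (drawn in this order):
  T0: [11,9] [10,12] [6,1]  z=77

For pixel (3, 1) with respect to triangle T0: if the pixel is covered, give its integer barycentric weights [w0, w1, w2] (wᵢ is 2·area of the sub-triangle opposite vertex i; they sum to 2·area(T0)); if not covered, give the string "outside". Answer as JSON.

T0:
  2·area = 23
  edge (11, 9)→(10, 12): d=(-1,3) right/bottom  bias=-1
  edge (10, 12)→(6, 1): d=(-4,-11) top-left  bias=+0
  edge (6, 1)→(11, 9): d=(5,8) right/bottom  bias=-1
    (3,1)@(7, 3): e=[18,3,2] → #
    (4,1)@(9, 3): e=[12,25,-14] → ·
    (3,2)@(7, 5): e=[16,-5,12] → ·
    (4,3)@(9, 7): e=[8,9,6] → #
    (5,3)@(11, 7): e=[2,31,-10] → ·
    (4,4)@(9, 9): e=[6,1,16] → #
    (5,4)@(11, 9): e=[0,23,0] → ·  [on edge]
    (4,5)@(9, 11): e=[4,-7,26] → ·
  covered (3 px):
    · · · · · ·
    · · · # · ·
    · · · · · ·
    · · · · # ·
    · · · · # ·
    · · · · · ·
    · · · · · ·

Result: [3,2,18]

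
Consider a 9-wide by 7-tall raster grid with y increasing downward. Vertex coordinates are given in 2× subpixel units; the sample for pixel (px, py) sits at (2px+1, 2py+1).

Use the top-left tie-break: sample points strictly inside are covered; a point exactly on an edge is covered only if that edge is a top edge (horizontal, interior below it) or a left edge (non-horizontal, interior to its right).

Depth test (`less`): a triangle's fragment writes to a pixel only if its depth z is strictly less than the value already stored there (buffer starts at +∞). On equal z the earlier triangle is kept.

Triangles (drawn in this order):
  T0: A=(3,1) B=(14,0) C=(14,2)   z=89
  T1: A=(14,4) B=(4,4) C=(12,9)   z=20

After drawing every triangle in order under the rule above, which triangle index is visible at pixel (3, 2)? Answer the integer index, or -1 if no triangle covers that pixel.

T0:
  2·area = 22
  edge (3, 1)→(14, 0): d=(11,-1) top-left  bias=+0
  edge (14, 0)→(14, 2): d=(0,2) right/bottom  bias=-1
  edge (14, 2)→(3, 1): d=(-11,-1) top-left  bias=+0
    (1,0)@(3, 1): e=[0,22,0] → #  [on edge]
    (2,0)@(5, 1): e=[2,18,2] → #
    (3,0)@(7, 1): e=[4,14,4] → #
    (4,0)@(9, 1): e=[6,10,6] → #
    (5,0)@(11, 1): e=[8,6,8] → #
    (6,0)@(13, 1): e=[10,2,10] → #
    (7,0)@(15, 1): e=[12,-2,12] → ·
    (1,1)@(3, 3): e=[22,22,-22] → ·
    (2,1)@(5, 3): e=[24,18,-20] → ·
    (3,1)@(7, 3): e=[26,14,-18] → ·
    (4,1)@(9, 3): e=[28,10,-16] → ·
    (5,1)@(11, 3): e=[30,6,-14] → ·
  covered (6 px):
    · # # # # # # · ·
    · · · · · · · · ·
    · · · · · · · · ·
    · · · · · · · · ·
    · · · · · · · · ·
    · · · · · · · · ·
    · · · · · · · · ·
T1:
  2·area = 50  (B↔C swapped to make it positive)
  edge (14, 4)→(12, 9): d=(-2,5) right/bottom  bias=-1
  edge (12, 9)→(4, 4): d=(-8,-5) top-left  bias=+0
  edge (4, 4)→(14, 4): d=(10,0) top-left  bias=+0
    (3,2)@(7, 5): e=[33,7,10] → #
    (4,2)@(9, 5): e=[23,17,10] → #
    (5,2)@(11, 5): e=[13,27,10] → #
    (6,2)@(13, 5): e=[3,37,10] → #
    (7,2)@(15, 5): e=[-7,47,10] → ·
    (3,3)@(7, 7): e=[29,-9,30] → ·
    (4,3)@(9, 7): e=[19,1,30] → #
    (6,3)@(13, 7): e=[-1,21,30] → ·
    (4,4)@(9, 9): e=[15,-15,50] → ·
    (5,4)@(11, 9): e=[5,-5,50] → ·
  covered (6 px):
    · · · · · · · · ·
    · · · · · · · · ·
    · · · # # # # · ·
    · · · · # # · · ·
    · · · · · · · · ·
    · · · · · · · · ·
    · · · · · · · · ·

Z-buffer (winner per pixel, '.' = empty):
  . 0 0 0 0 0 0 . .
  . . . . . . . . .
  . . . 1 1 1 1 . .
  . . . . 1 1 . . .
  . . . . . . . . .
  . . . . . . . . .
  . . . . . . . . .

Answer: 1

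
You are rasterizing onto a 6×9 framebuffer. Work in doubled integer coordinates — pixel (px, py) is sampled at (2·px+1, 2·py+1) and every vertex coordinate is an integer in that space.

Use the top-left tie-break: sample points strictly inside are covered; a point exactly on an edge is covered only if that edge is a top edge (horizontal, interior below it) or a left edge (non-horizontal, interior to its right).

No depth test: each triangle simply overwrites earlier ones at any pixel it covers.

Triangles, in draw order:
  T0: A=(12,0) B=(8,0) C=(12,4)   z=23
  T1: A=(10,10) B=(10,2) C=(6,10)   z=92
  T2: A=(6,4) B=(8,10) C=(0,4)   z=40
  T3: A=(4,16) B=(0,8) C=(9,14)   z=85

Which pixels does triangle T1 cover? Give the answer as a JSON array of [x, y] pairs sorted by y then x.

T0:
  2·area = 16  (B↔C swapped to make it positive)
  edge (12, 0)→(12, 4): d=(0,4) right/bottom  bias=-1
  edge (12, 4)→(8, 0): d=(-4,-4) top-left  bias=+0
  edge (8, 0)→(12, 0): d=(4,0) top-left  bias=+0
    (4,0)@(9, 1): e=[12,0,4] → █  [on edge]
    (5,0)@(11, 1): e=[4,8,4] → █
    (4,1)@(9, 3): e=[12,-8,12] → ·
    (5,1)@(11, 3): e=[4,0,12] → █  [on edge]
    (5,2)@(11, 5): e=[4,-8,20] → ·
  covered (3 px):
    · · · · █ █
    · · · · · █
    · · · · · ·
    · · · · · ·
    · · · · · ·
    · · · · · ·
    · · · · · ·
    · · · · · ·
    · · · · · ·
T1:
  2·area = 32  (B↔C swapped to make it positive)
  edge (10, 10)→(6, 10): d=(-4,0) right/bottom  bias=-1
  edge (6, 10)→(10, 2): d=(4,-8) top-left  bias=+0
  edge (10, 2)→(10, 10): d=(0,8) right/bottom  bias=-1
    (4,2)@(9, 5): e=[20,4,8] → █
    (5,2)@(11, 5): e=[20,20,-8] → ·
    (4,3)@(9, 7): e=[12,12,8] → █
    (5,3)@(11, 7): e=[12,28,-8] → ·
    (3,4)@(7, 9): e=[4,4,24] → █
    (5,4)@(11, 9): e=[4,36,-8] → ·
    (3,5)@(7, 11): e=[-4,12,24] → ·
    (4,5)@(9, 11): e=[-4,28,8] → ·
  covered (4 px):
    · · · · · ·
    · · · · · ·
    · · · · █ ·
    · · · · █ ·
    · · · █ █ ·
    · · · · · ·
    · · · · · ·
    · · · · · ·
    · · · · · ·
T2:
  2·area = 36
  edge (6, 4)→(8, 10): d=(2,6) right/bottom  bias=-1
  edge (8, 10)→(0, 4): d=(-8,-6) top-left  bias=+0
  edge (0, 4)→(6, 4): d=(6,0) top-left  bias=+0
    (2,0)@(5, 1): e=[0,54,-18] → ·  [on edge]
    (1,2)@(3, 5): e=[20,10,6] → █
    (2,2)@(5, 5): e=[8,22,6] → █
    (3,2)@(7, 5): e=[-4,34,6] → ·
    (1,3)@(3, 7): e=[24,-6,18] → ·
    (2,3)@(5, 7): e=[12,6,18] → █
    (3,3)@(7, 7): e=[0,18,18] → ·  [on edge]
    (2,4)@(5, 9): e=[16,-10,30] → ·
    (3,4)@(7, 9): e=[4,2,30] → █
    (4,4)@(9, 9): e=[-8,14,30] → ·
    (3,5)@(7, 11): e=[8,-14,42] → ·
    (4,6)@(9, 13): e=[0,-18,54] → ·  [on edge]
  covered (4 px):
    · · · · · ·
    · · · · · ·
    · █ █ · · ·
    · · █ · · ·
    · · · █ · ·
    · · · · · ·
    · · · · · ·
    · · · · · ·
    · · · · · ·
T3:
  2·area = 48
  edge (4, 16)→(0, 8): d=(-4,-8) top-left  bias=+0
  edge (0, 8)→(9, 14): d=(9,6) right/bottom  bias=-1
  edge (9, 14)→(4, 16): d=(-5,2) right/bottom  bias=-1
    (0,4)@(1, 9): e=[4,3,41] → █
    (1,4)@(3, 9): e=[20,-9,37] → ·
    (0,5)@(1, 11): e=[-4,21,31] → ·
    (1,5)@(3, 11): e=[12,9,27] → █
    (2,5)@(5, 11): e=[28,-3,23] → ·
    (1,6)@(3, 13): e=[4,27,17] → █
    (2,6)@(5, 13): e=[20,15,13] → █
    (3,6)@(7, 13): e=[36,3,9] → █
    (4,6)@(9, 13): e=[52,-9,5] → ·
    (1,7)@(3, 15): e=[-4,45,7] → ·
    (2,7)@(5, 15): e=[12,33,3] → █
    (3,7)@(7, 15): e=[28,21,-1] → ·
  covered (6 px):
    · · · · · ·
    · · · · · ·
    · · · · · ·
    · · · · · ·
    █ · · · · ·
    · █ · · · ·
    · █ █ █ · ·
    · · █ · · ·
    · · · · · ·

Final: [[4,2],[4,3],[3,4],[4,4]]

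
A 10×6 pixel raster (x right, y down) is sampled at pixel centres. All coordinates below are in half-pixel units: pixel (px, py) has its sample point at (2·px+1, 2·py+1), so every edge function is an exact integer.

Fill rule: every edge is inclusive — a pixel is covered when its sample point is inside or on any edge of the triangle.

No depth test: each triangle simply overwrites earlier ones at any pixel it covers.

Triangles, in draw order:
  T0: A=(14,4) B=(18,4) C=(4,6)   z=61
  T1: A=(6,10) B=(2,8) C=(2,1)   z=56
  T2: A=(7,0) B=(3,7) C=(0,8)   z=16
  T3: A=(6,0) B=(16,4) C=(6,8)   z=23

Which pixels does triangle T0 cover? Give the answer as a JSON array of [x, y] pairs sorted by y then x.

T0:
  2·area = 8
  edge (14, 4)→(18, 4): d=(4,0) inclusive
  edge (18, 4)→(4, 6): d=(-14,2) inclusive
  edge (4, 6)→(14, 4): d=(10,-2) inclusive
    (9,1)@(19, 3): e=[-4,12,0] → ·  [on edge]
    (4,2)@(9, 5): e=[4,4,0] → █  [on edge]
    (5,2)@(11, 5): e=[4,0,4] → █  [on edge]
    (6,2)@(13, 5): e=[4,-4,8] → ·
    (4,3)@(9, 7): e=[12,-24,20] → ·
    (5,3)@(11, 7): e=[12,-28,24] → ·
  covered (2 px):
    · · · · · · · · · ·
    · · · · · · · · · ·
    · · · · █ █ · · · ·
    · · · · · · · · · ·
    · · · · · · · · · ·
    · · · · · · · · · ·
T1:
  2·area = 28
  edge (6, 10)→(2, 8): d=(-4,-2) inclusive
  edge (2, 8)→(2, 1): d=(0,-7) inclusive
  edge (2, 1)→(6, 10): d=(4,9) inclusive
    (1,2)@(3, 5): e=[14,7,7] → █
    (2,2)@(5, 5): e=[18,21,-11] → ·
    (1,3)@(3, 7): e=[6,7,15] → █
    (2,3)@(5, 7): e=[10,21,-3] → ·
    (1,4)@(3, 9): e=[-2,7,23] → ·
    (2,4)@(5, 9): e=[2,21,5] → █
    (3,4)@(7, 9): e=[6,35,-13] → ·
    (2,5)@(5, 11): e=[-6,21,13] → ·
  covered (3 px):
    · · · · · · · · · ·
    · · · · · · · · · ·
    · █ · · · · · · · ·
    · █ · · · · · · · ·
    · · █ · · · · · · ·
    · · · · · · · · · ·
T2:
  2·area = 17
  edge (7, 0)→(3, 7): d=(-4,7) inclusive
  edge (3, 7)→(0, 8): d=(-3,1) inclusive
  edge (0, 8)→(7, 0): d=(7,-8) inclusive
    (2,1)@(5, 3): e=[2,10,5] → █
    (3,1)@(7, 3): e=[-12,8,21] → ·
    (7,1)@(15, 3): e=[-68,0,85] → ·  [on edge]
    (1,2)@(3, 5): e=[8,6,3] → █
    (2,2)@(5, 5): e=[-6,4,19] → ·
    (4,2)@(9, 5): e=[-34,0,51] → ·  [on edge]
    (0,3)@(1, 7): e=[14,2,1] → █
    (1,3)@(3, 7): e=[0,0,17] → █  [on edge]
    (2,3)@(5, 7): e=[-14,-2,33] → ·
    (0,4)@(1, 9): e=[6,-4,15] → ·
    (1,4)@(3, 9): e=[-8,-6,31] → ·
  covered (4 px):
    · · · · · · · · · ·
    · · █ · · · · · · ·
    · █ · · · · · · · ·
    █ █ · · · · · · · ·
    · · · · · · · · · ·
    · · · · · · · · · ·
T3:
  2·area = 80
  edge (6, 0)→(16, 4): d=(10,4) inclusive
  edge (16, 4)→(6, 8): d=(-10,4) inclusive
  edge (6, 8)→(6, 0): d=(0,-8) inclusive
    (3,0)@(7, 1): e=[6,66,8] → █
    (4,0)@(9, 1): e=[-2,58,24] → ·
    (3,1)@(7, 3): e=[26,46,8] → █
    (4,1)@(9, 3): e=[18,38,24] → █
    (5,1)@(11, 3): e=[10,30,40] → █
    (6,1)@(13, 3): e=[2,22,56] → █
    (7,1)@(15, 3): e=[-6,14,72] → ·
    (3,2)@(7, 5): e=[46,26,8] → █
    (7,2)@(15, 5): e=[14,-6,72] → ·
    (3,3)@(7, 7): e=[66,6,8] → █
    (4,3)@(9, 7): e=[58,-2,24] → ·
    (5,3)@(11, 7): e=[50,-10,40] → ·
  covered (10 px):
    · · · █ · · · · · ·
    · · · █ █ █ █ · · ·
    · · · █ █ █ █ · · ·
    · · · █ · · · · · ·
    · · · · · · · · · ·
    · · · · · · · · · ·

Final: [[4,2],[5,2]]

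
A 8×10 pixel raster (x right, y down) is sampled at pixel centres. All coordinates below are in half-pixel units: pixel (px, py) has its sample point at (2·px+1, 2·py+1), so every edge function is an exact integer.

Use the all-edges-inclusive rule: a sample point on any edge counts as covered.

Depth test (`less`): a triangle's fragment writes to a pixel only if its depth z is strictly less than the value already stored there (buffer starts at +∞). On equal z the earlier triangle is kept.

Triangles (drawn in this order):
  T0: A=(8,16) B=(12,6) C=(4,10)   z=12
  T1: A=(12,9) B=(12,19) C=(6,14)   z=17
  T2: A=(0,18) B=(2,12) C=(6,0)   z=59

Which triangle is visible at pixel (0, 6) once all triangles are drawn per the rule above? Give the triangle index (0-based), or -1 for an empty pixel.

T0:
  2·area = 64  (B↔C swapped to make it positive)
  edge (8, 16)→(4, 10): d=(-4,-6) inclusive
  edge (4, 10)→(12, 6): d=(8,-4) inclusive
  edge (12, 6)→(8, 16): d=(-4,10) inclusive
    (5,3)@(11, 7): e=[54,4,6] → X
    (6,3)@(13, 7): e=[66,12,-14] → .
    (3,4)@(7, 9): e=[22,4,38] → X
    (4,4)@(9, 9): e=[34,12,18] → X
    (5,4)@(11, 9): e=[46,20,-2] → .
    (2,5)@(5, 11): e=[2,12,50] → X
    (5,5)@(11, 11): e=[38,36,-10] → .
    (2,6)@(5, 13): e=[-6,28,42] → .
    (3,6)@(7, 13): e=[6,36,22] → X
    (5,6)@(11, 13): e=[30,52,-18] → .
    (3,7)@(7, 15): e=[-2,52,14] → .
    (4,7)@(9, 15): e=[10,60,-6] → .
  covered (8 px):
    . . . . . . . .
    . . . . . . . .
    . . . . . . . .
    . . . . . X . .
    . . . X X . . .
    . . X X X . . .
    . . . X X . . .
    . . . . . . . .
    . . . . . . . .
    . . . . . . . .
T1:
  2·area = 60
  edge (12, 9)→(12, 19): d=(0,10) inclusive
  edge (12, 19)→(6, 14): d=(-6,-5) inclusive
  edge (6, 14)→(12, 9): d=(6,-5) inclusive
    (5,5)@(11, 11): e=[10,43,7] → X
    (6,5)@(13, 11): e=[-10,53,17] → .
    (4,6)@(9, 13): e=[30,21,9] → X
    (6,6)@(13, 13): e=[-10,41,29] → .
    (4,7)@(9, 15): e=[30,9,21] → X
    (6,7)@(13, 15): e=[-10,29,41] → .
    (4,8)@(9, 17): e=[30,-3,33] → .
    (5,8)@(11, 17): e=[10,7,43] → X
    (6,8)@(13, 17): e=[-10,17,53] → .
    (5,9)@(11, 19): e=[10,-5,55] → .
  covered (6 px):
    . . . . . . . .
    . . . . . . . .
    . . . . . . . .
    . . . . . . . .
    . . . . . . . .
    . . . . . X . .
    . . . . X X . .
    . . . . X X . .
    . . . . . X . .
    . . . . . . . .
T2:
  degenerate (2·area = 0) — covers nothing

Z-buffer (winner per pixel, '.' = empty):
  . . . . . . . .
  . . . . . . . .
  . . . . . . . .
  . . . . . 0 . .
  . . . 0 0 . . .
  . . 0 0 0 1 . .
  . . . 0 0 1 . .
  . . . . 1 1 . .
  . . . . . 1 . .
  . . . . . . . .

Final: -1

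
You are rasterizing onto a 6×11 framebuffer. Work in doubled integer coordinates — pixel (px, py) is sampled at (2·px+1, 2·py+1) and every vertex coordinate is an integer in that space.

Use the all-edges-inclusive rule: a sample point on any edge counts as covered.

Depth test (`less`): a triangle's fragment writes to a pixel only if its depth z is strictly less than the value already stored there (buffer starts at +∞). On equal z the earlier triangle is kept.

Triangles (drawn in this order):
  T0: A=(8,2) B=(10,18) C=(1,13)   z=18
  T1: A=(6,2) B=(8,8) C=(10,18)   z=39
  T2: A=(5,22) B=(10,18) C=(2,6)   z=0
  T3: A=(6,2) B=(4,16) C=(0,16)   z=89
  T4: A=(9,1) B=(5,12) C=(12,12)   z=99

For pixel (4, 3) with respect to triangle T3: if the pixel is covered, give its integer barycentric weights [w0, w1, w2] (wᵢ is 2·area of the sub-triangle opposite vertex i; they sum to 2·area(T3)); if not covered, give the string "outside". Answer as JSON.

T0:
  2·area = 134
  edge (8, 2)→(10, 18): d=(2,16) inclusive
  edge (10, 18)→(1, 13): d=(-9,-5) inclusive
  edge (1, 13)→(8, 2): d=(7,-11) inclusive
    (3,2)@(7, 5): e=[22,102,10] → █
    (4,2)@(9, 5): e=[-10,112,32] → ·
    (2,3)@(5, 7): e=[58,74,2] → █
    (4,3)@(9, 7): e=[-6,94,46] → ·
    (2,4)@(5, 9): e=[62,56,16] → █
    (4,4)@(9, 9): e=[-2,76,60] → ·
    (1,5)@(3, 11): e=[98,28,8] → █
    (4,5)@(9, 11): e=[2,58,74] → █
    (5,5)@(11, 11): e=[-30,68,96] → ·
    (0,6)@(1, 13): e=[134,0,0] → █  [on edge]
    (5,6)@(11, 13): e=[-26,50,110] → ·
    (0,7)@(1, 15): e=[138,-18,14] → ·
  covered (18 px):
    · · · · · ·
    · · · · · ·
    · · · █ · ·
    · · █ █ · ·
    · · █ █ · ·
    · █ █ █ █ ·
    █ █ █ █ █ ·
    · · █ █ █ ·
    · · · · █ ·
    · · · · · ·
    · · · · · ·
T1:
  2·area = 8
  edge (6, 2)→(8, 8): d=(2,6) inclusive
  edge (8, 8)→(10, 18): d=(2,10) inclusive
  edge (10, 18)→(6, 2): d=(-4,-16) inclusive
    (3,1)@(7, 3): e=[-4,0,12] → ·  [on edge]
    (3,2)@(7, 5): e=[0,4,4] → █  [on edge]
    (4,2)@(9, 5): e=[-12,-16,36] → ·
    (3,3)@(7, 7): e=[4,8,-4] → ·
    (4,5)@(9, 11): e=[0,-4,12] → ·  [on edge]
    (4,6)@(9, 13): e=[4,0,4] → █  [on edge]
    (5,6)@(11, 13): e=[-8,-20,36] → ·
    (4,7)@(9, 15): e=[8,4,-4] → ·
    (5,8)@(11, 17): e=[0,-12,20] → ·  [on edge]
  covered (2 px):
    · · · · · ·
    · · · · · ·
    · · · █ · ·
    · · · · · ·
    · · · · · ·
    · · · · · ·
    · · · · █ ·
    · · · · · ·
    · · · · · ·
    · · · · · ·
    · · · · · ·
T2:
  2·area = 92  (B↔C swapped to make it positive)
  edge (5, 22)→(2, 6): d=(-3,-16) inclusive
  edge (2, 6)→(10, 18): d=(8,12) inclusive
  edge (10, 18)→(5, 22): d=(-5,4) inclusive
    (1,4)@(3, 9): e=[7,12,73] → █
    (2,4)@(5, 9): e=[39,-12,65] → ·
    (1,5)@(3, 11): e=[1,28,63] → █
    (2,5)@(5, 11): e=[33,4,55] → █
    (3,5)@(7, 11): e=[65,-20,47] → ·
    (1,6)@(3, 13): e=[-5,44,53] → ·
    (2,6)@(5, 13): e=[27,20,45] → █
    (3,6)@(7, 13): e=[59,-4,37] → ·
    (2,7)@(5, 15): e=[21,36,35] → █
    (3,7)@(7, 15): e=[53,12,27] → █
    (4,7)@(9, 15): e=[85,-12,19] → ·
    (2,8)@(5, 17): e=[15,52,25] → █
  covered (12 px):
    · · · · · ·
    · · · · · ·
    · · · · · ·
    · · · · · ·
    · █ · · · ·
    · █ █ · · ·
    · · █ · · ·
    · · █ █ · ·
    · · █ █ █ ·
    · · █ █ · ·
    · · █ · · ·
T3:
  2·area = 56
  edge (6, 2)→(4, 16): d=(-2,14) inclusive
  edge (4, 16)→(0, 16): d=(-4,0) inclusive
  edge (0, 16)→(6, 2): d=(6,-14) inclusive
    (2,2)@(5, 5): e=[8,44,4] → █
    (3,2)@(7, 5): e=[-20,44,32] → ·
    (2,3)@(5, 7): e=[4,36,16] → █
    (3,3)@(7, 7): e=[-24,36,44] → ·
    (1,4)@(3, 9): e=[28,28,0] → █  [on edge]
    (2,4)@(5, 9): e=[0,28,28] → █  [on edge]
    (3,4)@(7, 9): e=[-28,28,56] → ·
    (1,5)@(3, 11): e=[24,20,12] → █
    (2,5)@(5, 11): e=[-4,20,40] → ·
    (1,6)@(3, 13): e=[20,12,24] → █
    (2,6)@(5, 13): e=[-8,12,52] → ·
    (0,7)@(1, 15): e=[44,4,8] → █
  covered (8 px):
    · · · · · ·
    · · · · · ·
    · · █ · · ·
    · · █ · · ·
    · █ █ · · ·
    · █ · · · ·
    · █ · · · ·
    █ █ · · · ·
    · · · · · ·
    · · · · · ·
    · · · · · ·
T4:
  2·area = 77  (B↔C swapped to make it positive)
  edge (9, 1)→(12, 12): d=(3,11) inclusive
  edge (12, 12)→(5, 12): d=(-7,0) inclusive
  edge (5, 12)→(9, 1): d=(4,-11) inclusive
    (4,0)@(9, 1): e=[0,77,0] → █  [on edge]
    (5,0)@(11, 1): e=[-22,77,22] → ·
    (4,1)@(9, 3): e=[6,63,8] → █
    (5,1)@(11, 3): e=[-16,63,30] → ·
    (4,2)@(9, 5): e=[12,49,16] → █
    (5,2)@(11, 5): e=[-10,49,38] → ·
    (3,3)@(7, 7): e=[40,35,2] → █
    (5,3)@(11, 7): e=[-4,35,46] → ·
    (3,4)@(7, 9): e=[46,21,10] → █
    (5,4)@(11, 9): e=[2,21,54] → █
    (3,5)@(7, 11): e=[52,7,18] → █
    (3,6)@(7, 13): e=[58,-7,26] → ·
  covered (11 px):
    · · · · █ ·
    · · · · █ ·
    · · · · █ ·
    · · · █ █ ·
    · · · █ █ █
    · · · █ █ █
    · · · · · ·
    · · · · · ·
    · · · · · ·
    · · · · · ·
    · · · · · ·

Answer: "outside"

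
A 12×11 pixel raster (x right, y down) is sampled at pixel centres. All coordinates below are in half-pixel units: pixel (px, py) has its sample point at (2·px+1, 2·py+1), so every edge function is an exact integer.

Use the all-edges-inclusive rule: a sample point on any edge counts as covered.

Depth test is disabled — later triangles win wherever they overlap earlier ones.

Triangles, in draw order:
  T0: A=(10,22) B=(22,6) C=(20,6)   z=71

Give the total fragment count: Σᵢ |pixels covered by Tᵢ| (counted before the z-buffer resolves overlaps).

T0:
  2·area = 32  (B↔C swapped to make it positive)
  edge (10, 22)→(20, 6): d=(10,-16) inclusive
  edge (20, 6)→(22, 6): d=(2,0) inclusive
  edge (22, 6)→(10, 22): d=(-12,16) inclusive
    (10,3)@(21, 7): e=[26,2,4] → #
    (11,3)@(23, 7): e=[58,2,-28] → ·
    (9,4)@(19, 9): e=[14,6,12] → #
    (10,4)@(21, 9): e=[46,6,-20] → ·
    (8,5)@(17, 11): e=[2,10,20] → #
    (9,5)@(19, 11): e=[34,10,-12] → ·
    (8,6)@(17, 13): e=[22,14,-4] → ·
    (7,7)@(15, 15): e=[10,18,4] → #
    (8,7)@(17, 15): e=[42,18,-28] → ·
    (7,8)@(15, 17): e=[30,22,-20] → ·
  covered (4 px):
    · · · · · · · · · · · ·
    · · · · · · · · · · · ·
    · · · · · · · · · · · ·
    · · · · · · · · · · # ·
    · · · · · · · · · # · ·
    · · · · · · · · # · · ·
    · · · · · · · · · · · ·
    · · · · · · · # · · · ·
    · · · · · · · · · · · ·
    · · · · · · · · · · · ·
    · · · · · · · · · · · ·

Result: 4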